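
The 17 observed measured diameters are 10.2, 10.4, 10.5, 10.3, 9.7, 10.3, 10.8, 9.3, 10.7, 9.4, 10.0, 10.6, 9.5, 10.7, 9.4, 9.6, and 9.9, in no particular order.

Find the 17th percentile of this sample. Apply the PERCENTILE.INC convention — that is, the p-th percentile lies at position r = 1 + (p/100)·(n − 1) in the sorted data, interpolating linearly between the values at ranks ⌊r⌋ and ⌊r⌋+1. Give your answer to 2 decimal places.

9.47

Sorted: 9.3, 9.4, 9.4, 9.5, 9.6, 9.7, 9.9, 10.0, 10.2, 10.3, 10.3, 10.4, 10.5, 10.6, 10.7, 10.7, 10.8.
n = 17.
r = 1 + (17/100)·(17 − 1) = 1 + 2.72 = 3.72.
Rank 3 is 9.4 and rank 4 is 9.5.
Interpolate: 9.4 + 0.72·(9.5 − 9.4) = 9.4 + 0.72·0.1 = 9.472.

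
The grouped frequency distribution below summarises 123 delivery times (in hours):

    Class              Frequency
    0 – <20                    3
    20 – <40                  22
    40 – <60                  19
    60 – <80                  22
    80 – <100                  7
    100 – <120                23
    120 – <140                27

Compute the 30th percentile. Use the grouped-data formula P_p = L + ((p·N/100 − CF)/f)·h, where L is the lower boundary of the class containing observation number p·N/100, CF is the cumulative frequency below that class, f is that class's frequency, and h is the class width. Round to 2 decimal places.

N = 123; target position k = 30/100 · 123 = 36.9.
Cumulative frequencies: 3, 25, 44, 66, 73, 96, 123.
Observation 36.9 falls in the class 40 – <60.
L = 40, CF = 25, f = 19, h = 20.
P30 = 40 + ((36.9 − 25)/19)·20 = 40 + 12.5263 = 52.5263.

52.53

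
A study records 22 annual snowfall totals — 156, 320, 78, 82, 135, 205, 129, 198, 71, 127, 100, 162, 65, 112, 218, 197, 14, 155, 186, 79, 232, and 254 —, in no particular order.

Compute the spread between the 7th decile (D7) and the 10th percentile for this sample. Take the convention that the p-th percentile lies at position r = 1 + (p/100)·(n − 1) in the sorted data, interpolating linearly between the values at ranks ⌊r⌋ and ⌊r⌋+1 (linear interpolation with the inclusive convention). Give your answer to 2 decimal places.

Sorted: 14, 65, 71, 78, 79, 82, 100, 112, 127, 129, 135, 155, 156, 162, 186, 197, 198, 205, 218, 232, 254, 320.
n = 22.
P10: r = 3.1; ranks 3–4 are 71, 78; interpolating gives 71.7.
P70: r = 15.7; ranks 15–16 are 186, 197; interpolating gives 193.7.
Difference: 193.7 − 71.7 = 122.

122.00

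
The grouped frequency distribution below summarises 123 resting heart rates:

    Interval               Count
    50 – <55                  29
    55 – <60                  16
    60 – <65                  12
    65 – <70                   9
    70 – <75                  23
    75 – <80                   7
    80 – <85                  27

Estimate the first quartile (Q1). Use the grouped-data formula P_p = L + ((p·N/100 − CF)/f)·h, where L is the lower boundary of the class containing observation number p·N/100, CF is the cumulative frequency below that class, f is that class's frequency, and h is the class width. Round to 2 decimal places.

55.55

N = 123; target position k = 25/100 · 123 = 30.75.
Cumulative frequencies: 29, 45, 57, 66, 89, 96, 123.
Observation 30.75 falls in the class 55 – <60.
L = 55, CF = 29, f = 16, h = 5.
P25 = 55 + ((30.75 − 29)/16)·5 = 55 + 0.546875 = 55.5469.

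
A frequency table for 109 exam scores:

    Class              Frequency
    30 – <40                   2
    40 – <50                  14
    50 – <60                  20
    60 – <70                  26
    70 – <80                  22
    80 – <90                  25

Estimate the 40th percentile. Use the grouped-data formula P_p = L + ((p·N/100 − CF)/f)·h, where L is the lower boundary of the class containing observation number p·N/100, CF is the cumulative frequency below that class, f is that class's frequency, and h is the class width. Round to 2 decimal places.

62.92

N = 109; target position k = 40/100 · 109 = 43.6.
Cumulative frequencies: 2, 16, 36, 62, 84, 109.
Observation 43.6 falls in the class 60 – <70.
L = 60, CF = 36, f = 26, h = 10.
P40 = 60 + ((43.6 − 36)/26)·10 = 60 + 2.92308 = 62.9231.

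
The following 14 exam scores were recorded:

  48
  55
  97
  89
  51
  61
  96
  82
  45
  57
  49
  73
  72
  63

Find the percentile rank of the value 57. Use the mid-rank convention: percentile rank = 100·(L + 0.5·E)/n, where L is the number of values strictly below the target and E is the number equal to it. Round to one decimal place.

39.3

Sorted: 45, 48, 49, 51, 55, 57, 61, 63, 72, 73, 82, 89, 96, 97.
Count below 57: L = 5; count equal: E = 1; n = 14.
Percentile rank = 100·(5 + 0.5·1)/14 = 100·5.5/14 = 39.29.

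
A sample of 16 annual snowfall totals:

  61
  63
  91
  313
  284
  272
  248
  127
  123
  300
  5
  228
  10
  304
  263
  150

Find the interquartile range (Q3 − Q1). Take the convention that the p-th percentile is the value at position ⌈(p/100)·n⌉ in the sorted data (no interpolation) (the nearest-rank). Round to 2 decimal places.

209.00

Sorted: 5, 10, 61, 63, 91, 123, 127, 150, 228, 248, 263, 272, 284, 300, 304, 313.
n = 16.
P25: rank ⌈25/100·16⌉ = 4 → 63.
P75: rank ⌈75/100·16⌉ = 12 → 272.
Difference: 272 − 63 = 209.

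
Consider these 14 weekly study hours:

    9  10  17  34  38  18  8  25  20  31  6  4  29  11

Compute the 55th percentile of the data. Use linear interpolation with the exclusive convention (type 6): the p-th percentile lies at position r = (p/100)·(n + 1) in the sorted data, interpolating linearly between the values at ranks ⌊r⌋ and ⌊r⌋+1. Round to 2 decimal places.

18.50

Sorted: 4, 6, 8, 9, 10, 11, 17, 18, 20, 25, 29, 31, 34, 38.
n = 14.
r = (55/100)·(14 + 1) = 8.25.
Rank 8 is 18 and rank 9 is 20.
Interpolate: 18 + 0.25·(20 − 18) = 18 + 0.25·2 = 18.5.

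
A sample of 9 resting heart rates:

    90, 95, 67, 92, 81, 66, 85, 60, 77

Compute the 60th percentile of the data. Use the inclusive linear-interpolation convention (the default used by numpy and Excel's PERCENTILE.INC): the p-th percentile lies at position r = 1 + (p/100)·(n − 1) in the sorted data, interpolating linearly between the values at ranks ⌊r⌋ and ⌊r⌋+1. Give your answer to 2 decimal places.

Sorted: 60, 66, 67, 77, 81, 85, 90, 92, 95.
n = 9.
r = 1 + (60/100)·(9 − 1) = 1 + 4.8 = 5.8.
Rank 5 is 81 and rank 6 is 85.
Interpolate: 81 + 0.8·(85 − 81) = 81 + 0.8·4 = 84.2.

84.20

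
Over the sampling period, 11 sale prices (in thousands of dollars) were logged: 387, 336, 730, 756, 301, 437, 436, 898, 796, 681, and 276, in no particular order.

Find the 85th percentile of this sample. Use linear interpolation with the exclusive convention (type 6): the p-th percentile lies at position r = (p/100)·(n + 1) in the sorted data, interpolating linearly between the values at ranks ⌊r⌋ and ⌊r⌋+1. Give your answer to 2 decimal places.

816.40

Sorted: 276, 301, 336, 387, 436, 437, 681, 730, 756, 796, 898.
n = 11.
r = (85/100)·(11 + 1) = 10.2.
Rank 10 is 796 and rank 11 is 898.
Interpolate: 796 + 0.2·(898 − 796) = 796 + 0.2·102 = 816.4.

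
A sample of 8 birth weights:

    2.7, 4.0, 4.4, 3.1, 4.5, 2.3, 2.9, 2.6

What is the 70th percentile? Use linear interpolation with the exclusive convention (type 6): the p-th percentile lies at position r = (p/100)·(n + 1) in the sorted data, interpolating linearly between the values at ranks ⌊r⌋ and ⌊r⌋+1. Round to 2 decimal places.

Sorted: 2.3, 2.6, 2.7, 2.9, 3.1, 4.0, 4.4, 4.5.
n = 8.
r = (70/100)·(8 + 1) = 6.3.
Rank 6 is 4.0 and rank 7 is 4.4.
Interpolate: 4.0 + 0.3·(4.4 − 4.0) = 4.0 + 0.3·0.4 = 4.12.

4.12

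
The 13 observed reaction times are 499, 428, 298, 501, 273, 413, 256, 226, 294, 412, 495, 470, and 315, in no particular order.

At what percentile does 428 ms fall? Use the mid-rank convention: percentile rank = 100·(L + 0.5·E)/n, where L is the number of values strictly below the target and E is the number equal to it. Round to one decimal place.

65.4

Sorted: 226, 256, 273, 294, 298, 315, 412, 413, 428, 470, 495, 499, 501.
Count below 428: L = 8; count equal: E = 1; n = 13.
Percentile rank = 100·(8 + 0.5·1)/13 = 100·8.5/13 = 65.38.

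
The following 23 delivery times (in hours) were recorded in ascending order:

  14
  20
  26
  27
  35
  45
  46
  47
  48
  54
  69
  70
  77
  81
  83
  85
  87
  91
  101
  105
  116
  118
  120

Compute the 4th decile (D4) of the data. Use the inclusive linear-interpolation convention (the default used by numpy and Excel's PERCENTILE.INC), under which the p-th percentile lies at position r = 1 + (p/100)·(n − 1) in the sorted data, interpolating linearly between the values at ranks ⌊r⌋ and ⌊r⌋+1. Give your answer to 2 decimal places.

52.80

n = 23.
r = 1 + (40/100)·(23 − 1) = 1 + 8.8 = 9.8.
Rank 9 is 48 and rank 10 is 54.
Interpolate: 48 + 0.8·(54 − 48) = 48 + 0.8·6 = 52.8.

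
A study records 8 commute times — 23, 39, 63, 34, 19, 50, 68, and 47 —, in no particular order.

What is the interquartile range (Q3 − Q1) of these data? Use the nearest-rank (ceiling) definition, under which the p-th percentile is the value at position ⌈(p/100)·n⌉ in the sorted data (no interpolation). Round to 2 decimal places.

27.00

Sorted: 19, 23, 34, 39, 47, 50, 63, 68.
n = 8.
P25: rank ⌈25/100·8⌉ = 2 → 23.
P75: rank ⌈75/100·8⌉ = 6 → 50.
Difference: 50 − 23 = 27.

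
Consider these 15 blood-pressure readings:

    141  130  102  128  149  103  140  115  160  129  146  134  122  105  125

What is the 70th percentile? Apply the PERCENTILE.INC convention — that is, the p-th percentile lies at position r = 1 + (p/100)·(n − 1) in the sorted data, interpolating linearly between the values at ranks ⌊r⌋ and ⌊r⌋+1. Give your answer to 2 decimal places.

138.80

Sorted: 102, 103, 105, 115, 122, 125, 128, 129, 130, 134, 140, 141, 146, 149, 160.
n = 15.
r = 1 + (70/100)·(15 − 1) = 1 + 9.8 = 10.8.
Rank 10 is 134 and rank 11 is 140.
Interpolate: 134 + 0.8·(140 − 134) = 134 + 0.8·6 = 138.8.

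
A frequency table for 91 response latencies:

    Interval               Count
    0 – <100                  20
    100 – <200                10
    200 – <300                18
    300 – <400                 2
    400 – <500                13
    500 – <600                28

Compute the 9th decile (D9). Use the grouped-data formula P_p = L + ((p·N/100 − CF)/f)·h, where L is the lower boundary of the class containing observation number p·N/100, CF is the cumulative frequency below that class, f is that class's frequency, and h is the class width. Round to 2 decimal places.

567.50

N = 91; target position k = 90/100 · 91 = 81.9.
Cumulative frequencies: 20, 30, 48, 50, 63, 91.
Observation 81.9 falls in the class 500 – <600.
L = 500, CF = 63, f = 28, h = 100.
P90 = 500 + ((81.9 − 63)/28)·100 = 500 + 67.5 = 567.5.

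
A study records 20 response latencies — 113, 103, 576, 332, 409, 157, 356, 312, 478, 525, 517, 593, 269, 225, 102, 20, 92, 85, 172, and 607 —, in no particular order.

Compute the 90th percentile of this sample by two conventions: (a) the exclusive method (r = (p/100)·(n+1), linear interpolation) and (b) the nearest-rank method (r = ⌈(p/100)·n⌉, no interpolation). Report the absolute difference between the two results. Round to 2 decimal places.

15.30

Sorted: 20, 85, 92, 102, 103, 113, 157, 172, 225, 269, 312, 332, 356, 409, 478, 517, 525, 576, 593, 607.
n = 20.
(a) r = 18.9; between ranks 18 (576) and 19 (593): 591.3.
(b) the nearest-rank method: rank 18 → 576.
|591.3 − 576| = 15.3.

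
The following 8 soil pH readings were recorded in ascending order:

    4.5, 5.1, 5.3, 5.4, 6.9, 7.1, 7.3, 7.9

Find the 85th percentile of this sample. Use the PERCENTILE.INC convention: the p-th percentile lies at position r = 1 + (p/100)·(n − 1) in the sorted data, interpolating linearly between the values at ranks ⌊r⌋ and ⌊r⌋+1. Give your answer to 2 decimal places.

7.29

n = 8.
r = 1 + (85/100)·(8 − 1) = 1 + 5.95 = 6.95.
Rank 6 is 7.1 and rank 7 is 7.3.
Interpolate: 7.1 + 0.95·(7.3 − 7.1) = 7.1 + 0.95·0.2 = 7.29.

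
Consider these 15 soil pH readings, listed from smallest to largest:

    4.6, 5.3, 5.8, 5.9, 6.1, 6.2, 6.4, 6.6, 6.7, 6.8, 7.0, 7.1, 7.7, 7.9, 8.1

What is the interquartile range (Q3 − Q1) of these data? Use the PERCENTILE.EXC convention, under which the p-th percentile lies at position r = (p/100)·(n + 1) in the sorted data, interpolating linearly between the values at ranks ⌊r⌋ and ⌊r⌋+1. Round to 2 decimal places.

n = 15.
P25: r = 4 (integer) → 5.9.
P75: r = 12 (integer) → 7.1.
Difference: 7.1 − 5.9 = 1.2.

1.20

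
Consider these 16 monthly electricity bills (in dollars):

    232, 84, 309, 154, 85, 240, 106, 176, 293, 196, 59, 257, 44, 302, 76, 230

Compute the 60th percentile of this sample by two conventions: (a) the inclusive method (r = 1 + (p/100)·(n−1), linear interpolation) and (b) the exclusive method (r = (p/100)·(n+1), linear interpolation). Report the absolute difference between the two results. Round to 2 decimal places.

0.40

Sorted: 44, 59, 76, 84, 85, 106, 154, 176, 196, 230, 232, 240, 257, 293, 302, 309.
n = 16.
(a) r = 10 → value at rank 10 = 230.
(b) r = 10.2; between ranks 10 (230) and 11 (232): 230.4.
|230 − 230.4| = 0.4.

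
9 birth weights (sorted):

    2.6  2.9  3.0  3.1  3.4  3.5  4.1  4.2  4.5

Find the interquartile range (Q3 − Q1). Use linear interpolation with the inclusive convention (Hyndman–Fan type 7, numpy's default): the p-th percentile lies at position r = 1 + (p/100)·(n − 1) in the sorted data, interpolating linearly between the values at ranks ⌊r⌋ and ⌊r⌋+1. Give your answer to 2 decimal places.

1.10

n = 9.
P25: r = 3 (integer) → 3.
P75: r = 7 (integer) → 4.1.
Difference: 4.1 − 3 = 1.1.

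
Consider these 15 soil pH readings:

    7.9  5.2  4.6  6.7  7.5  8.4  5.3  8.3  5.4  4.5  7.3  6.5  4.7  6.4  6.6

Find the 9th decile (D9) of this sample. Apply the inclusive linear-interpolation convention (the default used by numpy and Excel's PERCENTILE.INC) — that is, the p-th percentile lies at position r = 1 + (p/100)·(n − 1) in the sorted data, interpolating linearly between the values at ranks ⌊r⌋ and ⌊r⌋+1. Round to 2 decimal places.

Sorted: 4.5, 4.6, 4.7, 5.2, 5.3, 5.4, 6.4, 6.5, 6.6, 6.7, 7.3, 7.5, 7.9, 8.3, 8.4.
n = 15.
r = 1 + (90/100)·(15 − 1) = 1 + 12.6 = 13.6.
Rank 13 is 7.9 and rank 14 is 8.3.
Interpolate: 7.9 + 0.6·(8.3 − 7.9) = 7.9 + 0.6·0.4 = 8.14.

8.14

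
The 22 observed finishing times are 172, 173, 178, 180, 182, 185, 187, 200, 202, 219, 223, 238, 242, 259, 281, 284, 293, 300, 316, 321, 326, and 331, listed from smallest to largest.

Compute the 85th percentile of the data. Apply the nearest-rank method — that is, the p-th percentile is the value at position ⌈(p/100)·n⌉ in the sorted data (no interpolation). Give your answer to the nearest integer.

316

n = 22.
Position = ⌈85/100 · 22⌉ = ⌈18.7⌉ = 19.
The value at rank 19 is 316.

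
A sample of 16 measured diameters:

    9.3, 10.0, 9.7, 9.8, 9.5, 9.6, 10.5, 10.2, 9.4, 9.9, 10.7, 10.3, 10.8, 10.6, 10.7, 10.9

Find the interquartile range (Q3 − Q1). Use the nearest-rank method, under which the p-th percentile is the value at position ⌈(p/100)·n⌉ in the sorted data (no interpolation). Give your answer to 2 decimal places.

Sorted: 9.3, 9.4, 9.5, 9.6, 9.7, 9.8, 9.9, 10.0, 10.2, 10.3, 10.5, 10.6, 10.7, 10.7, 10.8, 10.9.
n = 16.
P25: rank ⌈25/100·16⌉ = 4 → 9.6.
P75: rank ⌈75/100·16⌉ = 12 → 10.6.
Difference: 10.6 − 9.6 = 1.

1.00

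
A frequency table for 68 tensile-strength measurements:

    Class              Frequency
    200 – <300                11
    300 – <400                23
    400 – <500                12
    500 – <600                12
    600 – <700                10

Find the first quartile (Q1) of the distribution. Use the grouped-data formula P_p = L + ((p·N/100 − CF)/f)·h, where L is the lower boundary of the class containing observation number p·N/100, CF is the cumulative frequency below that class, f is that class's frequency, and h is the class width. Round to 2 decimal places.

N = 68; target position k = 25/100 · 68 = 17.
Cumulative frequencies: 11, 34, 46, 58, 68.
Observation 17 falls in the class 300 – <400.
L = 300, CF = 11, f = 23, h = 100.
P25 = 300 + ((17 − 11)/23)·100 = 300 + 26.087 = 326.087.

326.09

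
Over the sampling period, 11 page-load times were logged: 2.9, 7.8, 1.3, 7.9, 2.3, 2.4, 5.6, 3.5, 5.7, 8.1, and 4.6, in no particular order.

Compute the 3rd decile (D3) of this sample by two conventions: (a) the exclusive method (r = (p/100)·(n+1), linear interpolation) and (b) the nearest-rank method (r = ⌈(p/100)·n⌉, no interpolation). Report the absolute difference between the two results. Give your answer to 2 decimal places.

Sorted: 1.3, 2.3, 2.4, 2.9, 3.5, 4.6, 5.6, 5.7, 7.8, 7.9, 8.1.
n = 11.
(a) r = 3.6; between ranks 3 (2.4) and 4 (2.9): 2.7.
(b) the nearest-rank method: rank 4 → 2.9.
|2.7 − 2.9| = 0.2.

0.20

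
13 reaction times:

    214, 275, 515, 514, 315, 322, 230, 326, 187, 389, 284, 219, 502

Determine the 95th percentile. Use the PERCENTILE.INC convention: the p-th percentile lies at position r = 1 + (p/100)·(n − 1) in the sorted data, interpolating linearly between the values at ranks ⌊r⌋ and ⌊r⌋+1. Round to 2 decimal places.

Sorted: 187, 214, 219, 230, 275, 284, 315, 322, 326, 389, 502, 514, 515.
n = 13.
r = 1 + (95/100)·(13 − 1) = 1 + 11.4 = 12.4.
Rank 12 is 514 and rank 13 is 515.
Interpolate: 514 + 0.4·(515 − 514) = 514 + 0.4·1 = 514.4.

514.40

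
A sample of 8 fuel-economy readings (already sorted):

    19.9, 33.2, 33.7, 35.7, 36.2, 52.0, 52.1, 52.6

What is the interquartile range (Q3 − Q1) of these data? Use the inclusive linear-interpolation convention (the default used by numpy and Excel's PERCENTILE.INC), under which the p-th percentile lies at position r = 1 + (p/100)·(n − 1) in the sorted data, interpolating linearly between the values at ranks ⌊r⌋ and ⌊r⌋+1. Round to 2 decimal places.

n = 8.
P25: r = 2.75; ranks 2–3 are 33.2, 33.7; interpolating gives 33.575.
P75: r = 6.25; ranks 6–7 are 52.0, 52.1; interpolating gives 52.025.
Difference: 52.025 − 33.575 = 18.45.

18.45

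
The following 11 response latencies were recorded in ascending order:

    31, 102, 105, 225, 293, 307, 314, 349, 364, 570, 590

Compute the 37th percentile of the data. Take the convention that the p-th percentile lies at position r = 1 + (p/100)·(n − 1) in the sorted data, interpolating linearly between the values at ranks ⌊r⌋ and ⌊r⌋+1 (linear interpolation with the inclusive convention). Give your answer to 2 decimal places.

272.60

n = 11.
r = 1 + (37/100)·(11 − 1) = 1 + 3.7 = 4.7.
Rank 4 is 225 and rank 5 is 293.
Interpolate: 225 + 0.7·(293 − 225) = 225 + 0.7·68 = 272.6.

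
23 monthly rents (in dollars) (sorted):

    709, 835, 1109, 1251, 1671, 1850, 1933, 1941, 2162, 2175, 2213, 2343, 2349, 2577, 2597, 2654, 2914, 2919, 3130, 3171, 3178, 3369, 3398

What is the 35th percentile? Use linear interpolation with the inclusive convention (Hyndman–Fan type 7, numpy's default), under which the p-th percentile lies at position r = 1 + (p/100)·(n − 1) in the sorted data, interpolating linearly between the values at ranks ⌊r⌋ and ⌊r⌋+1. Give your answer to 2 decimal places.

n = 23.
r = 1 + (35/100)·(23 − 1) = 1 + 7.7 = 8.7.
Rank 8 is 1941 and rank 9 is 2162.
Interpolate: 1941 + 0.7·(2162 − 1941) = 1941 + 0.7·221 = 2095.7.

2095.70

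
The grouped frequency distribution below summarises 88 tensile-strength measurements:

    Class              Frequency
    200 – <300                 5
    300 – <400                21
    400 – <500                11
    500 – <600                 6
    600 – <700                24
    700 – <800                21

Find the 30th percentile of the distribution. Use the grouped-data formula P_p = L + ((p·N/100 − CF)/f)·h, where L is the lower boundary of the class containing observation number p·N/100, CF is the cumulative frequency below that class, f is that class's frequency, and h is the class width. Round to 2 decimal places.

N = 88; target position k = 30/100 · 88 = 26.4.
Cumulative frequencies: 5, 26, 37, 43, 67, 88.
Observation 26.4 falls in the class 400 – <500.
L = 400, CF = 26, f = 11, h = 100.
P30 = 400 + ((26.4 − 26)/11)·100 = 400 + 3.63636 = 403.636.

403.64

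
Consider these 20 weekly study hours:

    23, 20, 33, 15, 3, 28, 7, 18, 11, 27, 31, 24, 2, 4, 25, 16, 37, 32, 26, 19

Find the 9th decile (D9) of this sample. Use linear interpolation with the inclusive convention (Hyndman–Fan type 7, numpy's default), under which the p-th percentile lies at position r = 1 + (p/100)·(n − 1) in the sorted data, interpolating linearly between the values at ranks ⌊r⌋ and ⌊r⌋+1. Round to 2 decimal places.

32.10

Sorted: 2, 3, 4, 7, 11, 15, 16, 18, 19, 20, 23, 24, 25, 26, 27, 28, 31, 32, 33, 37.
n = 20.
r = 1 + (90/100)·(20 − 1) = 1 + 17.1 = 18.1.
Rank 18 is 32 and rank 19 is 33.
Interpolate: 32 + 0.1·(33 − 32) = 32 + 0.1·1 = 32.1.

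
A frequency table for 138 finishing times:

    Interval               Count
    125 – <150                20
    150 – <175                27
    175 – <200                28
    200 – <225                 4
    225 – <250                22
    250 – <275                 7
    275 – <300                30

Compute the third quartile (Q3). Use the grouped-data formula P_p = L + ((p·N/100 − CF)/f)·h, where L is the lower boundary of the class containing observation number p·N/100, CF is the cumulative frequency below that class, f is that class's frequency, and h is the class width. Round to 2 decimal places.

N = 138; target position k = 75/100 · 138 = 103.5.
Cumulative frequencies: 20, 47, 75, 79, 101, 108, 138.
Observation 103.5 falls in the class 250 – <275.
L = 250, CF = 101, f = 7, h = 25.
P75 = 250 + ((103.5 − 101)/7)·25 = 250 + 8.92857 = 258.929.

258.93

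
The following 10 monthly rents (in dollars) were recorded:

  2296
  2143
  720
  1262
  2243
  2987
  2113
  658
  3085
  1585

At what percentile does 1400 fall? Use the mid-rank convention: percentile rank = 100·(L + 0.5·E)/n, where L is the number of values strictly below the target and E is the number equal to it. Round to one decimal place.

Sorted: 658, 720, 1262, 1585, 2113, 2143, 2243, 2296, 2987, 3085.
Count below 1400: L = 3; count equal: E = 0; n = 10.
Percentile rank = 100·(3 + 0.5·0)/10 = 100·3/10 = 30.

30.0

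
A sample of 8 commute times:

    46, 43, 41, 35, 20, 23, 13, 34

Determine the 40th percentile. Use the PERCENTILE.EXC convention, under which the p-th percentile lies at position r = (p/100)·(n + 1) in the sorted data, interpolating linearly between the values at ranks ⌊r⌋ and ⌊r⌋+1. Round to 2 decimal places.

Sorted: 13, 20, 23, 34, 35, 41, 43, 46.
n = 8.
r = (40/100)·(8 + 1) = 3.6.
Rank 3 is 23 and rank 4 is 34.
Interpolate: 23 + 0.6·(34 − 23) = 23 + 0.6·11 = 29.6.

29.60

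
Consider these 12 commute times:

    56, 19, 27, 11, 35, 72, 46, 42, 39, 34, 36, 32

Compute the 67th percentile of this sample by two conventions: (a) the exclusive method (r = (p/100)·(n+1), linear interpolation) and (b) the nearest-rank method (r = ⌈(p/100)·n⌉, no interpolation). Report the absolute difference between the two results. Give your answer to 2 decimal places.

0.87

Sorted: 11, 19, 27, 32, 34, 35, 36, 39, 42, 46, 56, 72.
n = 12.
(a) r = 8.71; between ranks 8 (39) and 9 (42): 41.13.
(b) the nearest-rank method: rank 9 → 42.
|41.13 − 42| = 0.87.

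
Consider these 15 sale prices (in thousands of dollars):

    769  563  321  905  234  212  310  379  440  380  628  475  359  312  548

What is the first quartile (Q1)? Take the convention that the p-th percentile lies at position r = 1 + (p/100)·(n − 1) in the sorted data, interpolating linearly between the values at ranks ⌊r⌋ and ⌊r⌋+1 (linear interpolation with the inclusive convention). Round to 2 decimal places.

Sorted: 212, 234, 310, 312, 321, 359, 379, 380, 440, 475, 548, 563, 628, 769, 905.
n = 15.
r = 1 + (25/100)·(15 − 1) = 1 + 3.5 = 4.5.
Rank 4 is 312 and rank 5 is 321.
Interpolate: 312 + 0.5·(321 − 312) = 312 + 0.5·9 = 316.5.

316.50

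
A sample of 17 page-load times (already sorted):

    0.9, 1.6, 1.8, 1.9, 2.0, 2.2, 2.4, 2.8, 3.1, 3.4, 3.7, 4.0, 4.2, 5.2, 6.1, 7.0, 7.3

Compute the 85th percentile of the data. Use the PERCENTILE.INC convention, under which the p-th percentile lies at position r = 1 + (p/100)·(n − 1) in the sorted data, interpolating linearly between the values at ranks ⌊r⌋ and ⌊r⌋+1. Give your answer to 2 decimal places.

n = 17.
r = 1 + (85/100)·(17 − 1) = 1 + 13.6 = 14.6.
Rank 14 is 5.2 and rank 15 is 6.1.
Interpolate: 5.2 + 0.6·(6.1 − 5.2) = 5.2 + 0.6·0.9 = 5.74.

5.74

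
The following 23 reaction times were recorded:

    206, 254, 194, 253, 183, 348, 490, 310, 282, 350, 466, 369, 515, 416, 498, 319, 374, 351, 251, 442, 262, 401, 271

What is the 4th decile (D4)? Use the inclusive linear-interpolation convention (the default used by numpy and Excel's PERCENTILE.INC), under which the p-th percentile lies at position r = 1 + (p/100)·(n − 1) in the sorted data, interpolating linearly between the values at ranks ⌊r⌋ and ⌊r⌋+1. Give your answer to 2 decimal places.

Sorted: 183, 194, 206, 251, 253, 254, 262, 271, 282, 310, 319, 348, 350, 351, 369, 374, 401, 416, 442, 466, 490, 498, 515.
n = 23.
r = 1 + (40/100)·(23 − 1) = 1 + 8.8 = 9.8.
Rank 9 is 282 and rank 10 is 310.
Interpolate: 282 + 0.8·(310 − 282) = 282 + 0.8·28 = 304.4.

304.40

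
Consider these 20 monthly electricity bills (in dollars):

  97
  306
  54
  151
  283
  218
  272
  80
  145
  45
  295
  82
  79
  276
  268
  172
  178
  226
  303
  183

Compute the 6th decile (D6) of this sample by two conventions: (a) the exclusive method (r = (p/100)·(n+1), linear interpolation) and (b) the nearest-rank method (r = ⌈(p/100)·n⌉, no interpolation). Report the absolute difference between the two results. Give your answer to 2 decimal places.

4.80

Sorted: 45, 54, 79, 80, 82, 97, 145, 151, 172, 178, 183, 218, 226, 268, 272, 276, 283, 295, 303, 306.
n = 20.
(a) r = 12.6; between ranks 12 (218) and 13 (226): 222.8.
(b) the nearest-rank method: rank 12 → 218.
|222.8 − 218| = 4.8.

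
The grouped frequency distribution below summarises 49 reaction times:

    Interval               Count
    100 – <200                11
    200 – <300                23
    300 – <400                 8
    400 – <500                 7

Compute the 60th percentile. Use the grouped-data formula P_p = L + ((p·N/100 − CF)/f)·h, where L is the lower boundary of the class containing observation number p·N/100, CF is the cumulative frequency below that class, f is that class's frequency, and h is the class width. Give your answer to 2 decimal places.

N = 49; target position k = 60/100 · 49 = 29.4.
Cumulative frequencies: 11, 34, 42, 49.
Observation 29.4 falls in the class 200 – <300.
L = 200, CF = 11, f = 23, h = 100.
P60 = 200 + ((29.4 − 11)/23)·100 = 200 + 80 = 280.

280.00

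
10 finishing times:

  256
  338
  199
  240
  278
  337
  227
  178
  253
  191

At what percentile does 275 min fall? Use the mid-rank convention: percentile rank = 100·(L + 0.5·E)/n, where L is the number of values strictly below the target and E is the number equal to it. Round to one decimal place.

70.0

Sorted: 178, 191, 199, 227, 240, 253, 256, 278, 337, 338.
Count below 275: L = 7; count equal: E = 0; n = 10.
Percentile rank = 100·(7 + 0.5·0)/10 = 100·7/10 = 70.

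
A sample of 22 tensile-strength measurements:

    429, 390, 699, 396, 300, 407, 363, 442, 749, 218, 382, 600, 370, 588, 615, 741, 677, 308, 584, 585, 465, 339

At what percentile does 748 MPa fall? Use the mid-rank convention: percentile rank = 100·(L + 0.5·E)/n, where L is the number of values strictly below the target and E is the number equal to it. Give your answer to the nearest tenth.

95.5

Sorted: 218, 300, 308, 339, 363, 370, 382, 390, 396, 407, 429, 442, 465, 584, 585, 588, 600, 615, 677, 699, 741, 749.
Count below 748: L = 21; count equal: E = 0; n = 22.
Percentile rank = 100·(21 + 0.5·0)/22 = 100·21/22 = 95.45.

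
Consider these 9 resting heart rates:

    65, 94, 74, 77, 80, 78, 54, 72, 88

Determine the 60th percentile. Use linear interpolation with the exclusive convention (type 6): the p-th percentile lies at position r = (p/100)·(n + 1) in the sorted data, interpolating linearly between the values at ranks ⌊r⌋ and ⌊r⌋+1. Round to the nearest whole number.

78

Sorted: 54, 65, 72, 74, 77, 78, 80, 88, 94.
n = 9.
r = (60/100)·(9 + 1) = 6.
r is an integer, so P60 is the value at rank 6: 78.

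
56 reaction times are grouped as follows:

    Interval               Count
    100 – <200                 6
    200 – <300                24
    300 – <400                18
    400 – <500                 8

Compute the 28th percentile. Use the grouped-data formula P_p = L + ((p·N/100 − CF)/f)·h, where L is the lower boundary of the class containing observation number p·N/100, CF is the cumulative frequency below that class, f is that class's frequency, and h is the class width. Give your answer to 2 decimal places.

240.33

N = 56; target position k = 28/100 · 56 = 15.68.
Cumulative frequencies: 6, 30, 48, 56.
Observation 15.68 falls in the class 200 – <300.
L = 200, CF = 6, f = 24, h = 100.
P28 = 200 + ((15.68 − 6)/24)·100 = 200 + 40.3333 = 240.333.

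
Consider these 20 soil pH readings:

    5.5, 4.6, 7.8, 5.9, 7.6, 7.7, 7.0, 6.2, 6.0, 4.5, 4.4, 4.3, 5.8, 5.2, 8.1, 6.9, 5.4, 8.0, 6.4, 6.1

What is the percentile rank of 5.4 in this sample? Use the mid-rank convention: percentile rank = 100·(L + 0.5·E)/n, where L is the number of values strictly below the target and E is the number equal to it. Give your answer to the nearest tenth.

27.5

Sorted: 4.3, 4.4, 4.5, 4.6, 5.2, 5.4, 5.5, 5.8, 5.9, 6.0, 6.1, 6.2, 6.4, 6.9, 7.0, 7.6, 7.7, 7.8, 8.0, 8.1.
Count below 5.4: L = 5; count equal: E = 1; n = 20.
Percentile rank = 100·(5 + 0.5·1)/20 = 100·5.5/20 = 27.5.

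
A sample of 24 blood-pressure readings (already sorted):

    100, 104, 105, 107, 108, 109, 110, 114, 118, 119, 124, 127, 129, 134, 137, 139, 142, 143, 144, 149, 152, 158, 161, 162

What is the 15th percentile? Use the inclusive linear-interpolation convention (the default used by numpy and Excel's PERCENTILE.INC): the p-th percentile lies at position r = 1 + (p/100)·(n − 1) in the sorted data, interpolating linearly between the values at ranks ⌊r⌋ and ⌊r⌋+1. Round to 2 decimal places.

n = 24.
r = 1 + (15/100)·(24 − 1) = 1 + 3.45 = 4.45.
Rank 4 is 107 and rank 5 is 108.
Interpolate: 107 + 0.45·(108 − 107) = 107 + 0.45·1 = 107.45.

107.45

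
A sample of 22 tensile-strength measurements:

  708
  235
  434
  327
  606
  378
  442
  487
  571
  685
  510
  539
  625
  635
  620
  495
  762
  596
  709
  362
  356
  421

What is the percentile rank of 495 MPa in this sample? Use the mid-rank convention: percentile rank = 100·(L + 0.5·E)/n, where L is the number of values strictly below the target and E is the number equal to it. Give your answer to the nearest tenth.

43.2

Sorted: 235, 327, 356, 362, 378, 421, 434, 442, 487, 495, 510, 539, 571, 596, 606, 620, 625, 635, 685, 708, 709, 762.
Count below 495: L = 9; count equal: E = 1; n = 22.
Percentile rank = 100·(9 + 0.5·1)/22 = 100·9.5/22 = 43.18.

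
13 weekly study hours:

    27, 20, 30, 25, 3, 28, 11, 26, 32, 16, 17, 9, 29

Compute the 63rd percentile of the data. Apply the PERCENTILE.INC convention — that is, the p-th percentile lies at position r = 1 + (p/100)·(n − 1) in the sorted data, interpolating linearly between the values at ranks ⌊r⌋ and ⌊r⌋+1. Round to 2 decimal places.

26.56

Sorted: 3, 9, 11, 16, 17, 20, 25, 26, 27, 28, 29, 30, 32.
n = 13.
r = 1 + (63/100)·(13 − 1) = 1 + 7.56 = 8.56.
Rank 8 is 26 and rank 9 is 27.
Interpolate: 26 + 0.56·(27 − 26) = 26 + 0.56·1 = 26.56.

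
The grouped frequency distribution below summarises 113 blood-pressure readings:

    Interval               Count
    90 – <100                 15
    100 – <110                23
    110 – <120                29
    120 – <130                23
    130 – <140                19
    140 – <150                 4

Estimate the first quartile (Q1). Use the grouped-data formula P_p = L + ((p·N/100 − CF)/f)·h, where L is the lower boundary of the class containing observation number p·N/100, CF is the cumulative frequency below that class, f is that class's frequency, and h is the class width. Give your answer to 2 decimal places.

105.76

N = 113; target position k = 25/100 · 113 = 28.25.
Cumulative frequencies: 15, 38, 67, 90, 109, 113.
Observation 28.25 falls in the class 100 – <110.
L = 100, CF = 15, f = 23, h = 10.
P25 = 100 + ((28.25 − 15)/23)·10 = 100 + 5.76087 = 105.761.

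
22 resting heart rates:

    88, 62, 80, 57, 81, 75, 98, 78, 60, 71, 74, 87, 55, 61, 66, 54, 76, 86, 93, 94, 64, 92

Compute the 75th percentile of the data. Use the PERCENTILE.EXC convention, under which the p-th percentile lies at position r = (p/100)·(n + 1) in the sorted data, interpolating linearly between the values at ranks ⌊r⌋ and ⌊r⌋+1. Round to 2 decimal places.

87.25

Sorted: 54, 55, 57, 60, 61, 62, 64, 66, 71, 74, 75, 76, 78, 80, 81, 86, 87, 88, 92, 93, 94, 98.
n = 22.
r = (75/100)·(22 + 1) = 17.25.
Rank 17 is 87 and rank 18 is 88.
Interpolate: 87 + 0.25·(88 − 87) = 87 + 0.25·1 = 87.25.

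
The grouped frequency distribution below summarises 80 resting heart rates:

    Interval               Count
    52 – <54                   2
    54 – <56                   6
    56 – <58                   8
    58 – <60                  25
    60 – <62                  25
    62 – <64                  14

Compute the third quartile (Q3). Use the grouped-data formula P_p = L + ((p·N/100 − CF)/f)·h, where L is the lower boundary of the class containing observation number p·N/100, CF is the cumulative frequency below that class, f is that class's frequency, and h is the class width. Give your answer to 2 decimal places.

61.52

N = 80; target position k = 75/100 · 80 = 60.
Cumulative frequencies: 2, 8, 16, 41, 66, 80.
Observation 60 falls in the class 60 – <62.
L = 60, CF = 41, f = 25, h = 2.
P75 = 60 + ((60 − 41)/25)·2 = 60 + 1.52 = 61.52.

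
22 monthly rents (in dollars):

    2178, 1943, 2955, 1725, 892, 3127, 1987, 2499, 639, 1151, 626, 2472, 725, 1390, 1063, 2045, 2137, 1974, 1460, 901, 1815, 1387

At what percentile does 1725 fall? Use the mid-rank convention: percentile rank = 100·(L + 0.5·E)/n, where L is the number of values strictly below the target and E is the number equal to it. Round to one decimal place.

Sorted: 626, 639, 725, 892, 901, 1063, 1151, 1387, 1390, 1460, 1725, 1815, 1943, 1974, 1987, 2045, 2137, 2178, 2472, 2499, 2955, 3127.
Count below 1725: L = 10; count equal: E = 1; n = 22.
Percentile rank = 100·(10 + 0.5·1)/22 = 100·10.5/22 = 47.73.

47.7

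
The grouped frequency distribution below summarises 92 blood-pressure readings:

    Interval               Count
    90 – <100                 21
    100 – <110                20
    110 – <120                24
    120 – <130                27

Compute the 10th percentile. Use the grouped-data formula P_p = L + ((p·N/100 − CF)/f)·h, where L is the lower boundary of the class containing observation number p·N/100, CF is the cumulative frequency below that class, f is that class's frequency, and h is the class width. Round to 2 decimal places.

N = 92; target position k = 10/100 · 92 = 9.2.
Cumulative frequencies: 21, 41, 65, 92.
Observation 9.2 falls in the class 90 – <100.
L = 90, CF = 0, f = 21, h = 10.
P10 = 90 + ((9.2 − 0)/21)·10 = 90 + 4.38095 = 94.381.

94.38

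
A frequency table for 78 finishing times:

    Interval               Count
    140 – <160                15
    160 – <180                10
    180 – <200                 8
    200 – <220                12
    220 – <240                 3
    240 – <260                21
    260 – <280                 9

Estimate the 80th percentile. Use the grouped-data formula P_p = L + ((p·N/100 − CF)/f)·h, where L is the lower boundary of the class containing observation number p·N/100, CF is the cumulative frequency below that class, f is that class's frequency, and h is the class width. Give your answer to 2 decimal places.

N = 78; target position k = 80/100 · 78 = 62.4.
Cumulative frequencies: 15, 25, 33, 45, 48, 69, 78.
Observation 62.4 falls in the class 240 – <260.
L = 240, CF = 48, f = 21, h = 20.
P80 = 240 + ((62.4 − 48)/21)·20 = 240 + 13.7143 = 253.714.

253.71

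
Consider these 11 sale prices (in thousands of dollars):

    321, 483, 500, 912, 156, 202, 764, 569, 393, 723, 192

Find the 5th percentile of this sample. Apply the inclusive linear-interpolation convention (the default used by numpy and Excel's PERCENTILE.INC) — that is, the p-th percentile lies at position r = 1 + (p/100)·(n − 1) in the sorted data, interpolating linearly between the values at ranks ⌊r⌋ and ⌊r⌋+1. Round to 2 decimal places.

Sorted: 156, 192, 202, 321, 393, 483, 500, 569, 723, 764, 912.
n = 11.
r = 1 + (5/100)·(11 − 1) = 1 + 0.5 = 1.5.
Rank 1 is 156 and rank 2 is 192.
Interpolate: 156 + 0.5·(192 − 156) = 156 + 0.5·36 = 174.

174.00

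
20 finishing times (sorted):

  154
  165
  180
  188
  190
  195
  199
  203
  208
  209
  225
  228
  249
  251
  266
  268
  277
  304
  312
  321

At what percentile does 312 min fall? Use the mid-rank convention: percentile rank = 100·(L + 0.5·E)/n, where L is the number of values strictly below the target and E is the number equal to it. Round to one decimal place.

92.5

Count below 312: L = 18; count equal: E = 1; n = 20.
Percentile rank = 100·(18 + 0.5·1)/20 = 100·18.5/20 = 92.5.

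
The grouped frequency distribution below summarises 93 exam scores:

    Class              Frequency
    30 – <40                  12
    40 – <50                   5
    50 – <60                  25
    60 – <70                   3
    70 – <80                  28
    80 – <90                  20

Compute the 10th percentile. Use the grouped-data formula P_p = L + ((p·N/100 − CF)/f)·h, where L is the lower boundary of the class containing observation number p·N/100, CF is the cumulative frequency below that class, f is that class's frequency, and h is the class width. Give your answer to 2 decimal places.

N = 93; target position k = 10/100 · 93 = 9.3.
Cumulative frequencies: 12, 17, 42, 45, 73, 93.
Observation 9.3 falls in the class 30 – <40.
L = 30, CF = 0, f = 12, h = 10.
P10 = 30 + ((9.3 − 0)/12)·10 = 30 + 7.75 = 37.75.

37.75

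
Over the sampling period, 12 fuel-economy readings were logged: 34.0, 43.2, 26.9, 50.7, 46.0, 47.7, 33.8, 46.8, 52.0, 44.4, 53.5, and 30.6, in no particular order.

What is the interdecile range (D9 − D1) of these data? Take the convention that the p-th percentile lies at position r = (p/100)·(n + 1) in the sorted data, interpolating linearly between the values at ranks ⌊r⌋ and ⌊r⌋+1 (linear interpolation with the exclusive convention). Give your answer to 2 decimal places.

Sorted: 26.9, 30.6, 33.8, 34.0, 43.2, 44.4, 46.0, 46.8, 47.7, 50.7, 52.0, 53.5.
n = 12.
P10: r = 1.3; ranks 1–2 are 26.9, 30.6; interpolating gives 28.01.
P90: r = 11.7; ranks 11–12 are 52.0, 53.5; interpolating gives 53.05.
Difference: 53.05 − 28.01 = 25.04.

25.04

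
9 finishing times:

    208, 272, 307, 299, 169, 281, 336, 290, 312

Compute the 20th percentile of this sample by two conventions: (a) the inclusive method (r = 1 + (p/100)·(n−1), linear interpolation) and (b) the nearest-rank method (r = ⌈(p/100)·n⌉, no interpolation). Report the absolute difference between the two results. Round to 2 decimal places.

38.40

Sorted: 169, 208, 272, 281, 290, 299, 307, 312, 336.
n = 9.
(a) r = 2.6; between ranks 2 (208) and 3 (272): 246.4.
(b) the nearest-rank method: rank 2 → 208.
|246.4 − 208| = 38.4.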